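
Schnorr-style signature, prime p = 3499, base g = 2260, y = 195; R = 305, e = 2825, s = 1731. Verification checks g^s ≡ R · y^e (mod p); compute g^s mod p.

417

2260^2 = 5107600 ≡ 2559
2260^4 ≡ 2559^2 = 6548481 ≡ 1852
2260^8 ≡ 1852^2 = 3429904 ≡ 884
2260^16 ≡ 884^2 = 781456 ≡ 1179
2260^32 ≡ 1179^2 = 1390041 ≡ 938
2260^64 ≡ 938^2 = 879844 ≡ 1595
2260^128 ≡ 1595^2 = 2544025 ≡ 252
2260^256 ≡ 252^2 = 63504 ≡ 522
2260^512 ≡ 522^2 = 272484 ≡ 3061
2260^1024 ≡ 3061^2 = 9369721 ≡ 2898
1731 = 1024 + 512 + 128 + 64 + 2 + 1, so 2260^1731 ≡ 2898·3061·252·1595·2559·2260 ≡ 417 (mod 3499)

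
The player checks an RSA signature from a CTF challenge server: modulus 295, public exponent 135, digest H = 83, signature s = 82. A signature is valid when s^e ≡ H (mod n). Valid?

yes

s^2 ≡ 82^2 = 6724 ≡ 234
s^4 ≡ 234^2 = 54756 ≡ 181
s^8 ≡ 181^2 = 32761 ≡ 16
s^16 ≡ 16^2 = 256
s^32 ≡ 256^2 = 65536 ≡ 46
s^64 ≡ 46^2 = 2116 ≡ 51
s^128 ≡ 51^2 = 2601 ≡ 241
135 = 128 + 4 + 2 + 1, so s^135 ≡ 241·181·234·82 ≡ 83 (mod 295)
s^135 mod 295 = 83 matches H.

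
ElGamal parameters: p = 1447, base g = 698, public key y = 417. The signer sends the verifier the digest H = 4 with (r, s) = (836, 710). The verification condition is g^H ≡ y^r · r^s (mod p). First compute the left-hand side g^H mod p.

698^2 = 487204 ≡ 1012
698^4 ≡ 1012^2 = 1024144 ≡ 1115

1115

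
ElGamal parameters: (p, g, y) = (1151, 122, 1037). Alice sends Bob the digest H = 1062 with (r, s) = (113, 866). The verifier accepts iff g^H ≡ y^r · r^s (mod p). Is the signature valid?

invalid

Left side g^H mod p:
Squares mod 1151: 122^1≡122, 122^2≡1072, 122^4≡486, 122^8≡241, 122^16≡531, 122^32≡1117, 122^64≡5, 122^128≡25, 122^256≡625, 122^512≡436, 122^1024≡181
1062 = 1024 + 32 + 4 + 2, so 122^1062 ≡ 181·1117·486·1072 ≡ 547 (mod 1151)
Right side y^r · r^s mod p:
Squares mod 1151: 1037^1≡1037, 1037^2≡335, 1037^4≡578, 1037^8≡294, 1037^16≡111, 1037^32≡811, 1037^64≡500
113 = 64 + 32 + 16 + 1, so 1037^113 ≡ 500·811·111·1037 ≡ 134 (mod 1151)
Squares mod 1151: 113^1≡113, 113^2≡108, 113^4≡154, 113^8≡696, 113^16≡996, 113^32≡1005, 113^64≡598, 113^128≡794, 113^256≡839, 113^512≡660
866 = 512 + 256 + 64 + 32 + 2, so 113^866 ≡ 660·839·598·1005·108 ≡ 278 (mod 1151)
134·278 = 37252 ≡ 420 (mod 1151)
547 ≠ 420, so verification fails.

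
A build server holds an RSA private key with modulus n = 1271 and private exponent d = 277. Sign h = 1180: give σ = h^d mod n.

h^2 ≡ 1180^2 = 1392400 ≡ 655
h^4 ≡ 655^2 = 429025 ≡ 698
h^8 ≡ 698^2 = 487204 ≡ 411
h^16 ≡ 411^2 = 168921 ≡ 1149
h^32 ≡ 1149^2 = 1320201 ≡ 903
h^64 ≡ 903^2 = 815409 ≡ 698
h^128 ≡ 698^2 = 487204 ≡ 411
h^256 ≡ 411^2 = 168921 ≡ 1149
277 = 256 + 16 + 4 + 1, so h^277 ≡ 1149·1149·698·1180 ≡ 934 (mod 1271)

934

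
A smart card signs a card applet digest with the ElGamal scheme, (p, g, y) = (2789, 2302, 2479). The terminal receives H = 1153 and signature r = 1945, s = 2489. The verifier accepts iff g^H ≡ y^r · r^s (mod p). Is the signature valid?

invalid

Left side g^H mod p:
2302^1153 mod 2789 = 833
Right side y^r · r^s mod p:
2479^1945 mod 2789 = 2463
1945^2489 mod 2789 = 398
2463·398 = 980274 ≡ 1335 (mod 2789)
833 ≠ 1335, so verification fails.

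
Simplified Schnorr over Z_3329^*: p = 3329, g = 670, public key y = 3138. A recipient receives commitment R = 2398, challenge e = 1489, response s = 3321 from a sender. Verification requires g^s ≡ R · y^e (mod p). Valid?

g^s mod p:
670^2 = 448900 ≡ 2814
670^4 ≡ 2814^2 = 7918596 ≡ 2234
670^8 ≡ 2234^2 = 4990756 ≡ 585
670^16 ≡ 585^2 = 342225 ≡ 2667
670^32 ≡ 2667^2 = 7112889 ≡ 2145
670^64 ≡ 2145^2 = 4601025 ≡ 347
670^128 ≡ 347^2 = 120409 ≡ 565
670^256 ≡ 565^2 = 319225 ≡ 2970
670^512 ≡ 2970^2 = 8820900 ≡ 2379
670^1024 ≡ 2379^2 = 5659641 ≡ 341
670^2048 ≡ 341^2 = 116281 ≡ 3095
3321 = 2048 + 1024 + 128 + 64 + 32 + 16 + 8 + 1, so 670^3321 ≡ 3095·341·565·347·2145·2667·585·670 ≡ 997 (mod 3329)
R · y^e mod p:
3138^2 = 9847044 ≡ 3191
3138^4 ≡ 3191^2 = 10182481 ≡ 2399
3138^8 ≡ 2399^2 = 5755201 ≡ 2689
3138^16 ≡ 2689^2 = 7230721 ≡ 133
3138^32 ≡ 133^2 = 17689 ≡ 1044
3138^64 ≡ 1044^2 = 1089936 ≡ 1353
3138^128 ≡ 1353^2 = 1830609 ≡ 2988
3138^256 ≡ 2988^2 = 8928144 ≡ 3095
3138^512 ≡ 3095^2 = 9579025 ≡ 1492
3138^1024 ≡ 1492^2 = 2226064 ≡ 2292
1489 = 1024 + 256 + 128 + 64 + 16 + 1, so 3138^1489 ≡ 2292·3095·2988·1353·133·3138 ≡ 2198 (mod 3329)
2398·2198 = 5270804 ≡ 997 (mod 3329)
997 ≡ 997 (mod 3329); signature holds.

yes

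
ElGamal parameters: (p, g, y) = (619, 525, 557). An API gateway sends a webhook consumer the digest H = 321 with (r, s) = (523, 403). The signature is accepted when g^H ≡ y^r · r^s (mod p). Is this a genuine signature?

Left side g^H mod p:
525^2 = 275625 ≡ 170
525^4 ≡ 170^2 = 28900 ≡ 426
525^8 ≡ 426^2 = 181476 ≡ 109
525^16 ≡ 109^2 = 11881 ≡ 120
525^32 ≡ 120^2 = 14400 ≡ 163
525^64 ≡ 163^2 = 26569 ≡ 571
525^128 ≡ 571^2 = 326041 ≡ 447
525^256 ≡ 447^2 = 199809 ≡ 491
321 = 256 + 64 + 1, so 525^321 ≡ 491·571·525 ≡ 610 (mod 619)
Right side y^r · r^s mod p:
557^2 = 310249 ≡ 130
557^4 ≡ 130^2 = 16900 ≡ 187
557^8 ≡ 187^2 = 34969 ≡ 305
557^16 ≡ 305^2 = 93025 ≡ 175
557^32 ≡ 175^2 = 30625 ≡ 294
557^64 ≡ 294^2 = 86436 ≡ 395
557^128 ≡ 395^2 = 156025 ≡ 37
557^256 ≡ 37^2 = 1369 ≡ 131
557^512 ≡ 131^2 = 17161 ≡ 448
523 = 512 + 8 + 2 + 1, so 557^523 ≡ 448·305·130·557 ≡ 210 (mod 619)
523^2 = 273529 ≡ 550
523^4 ≡ 550^2 = 302500 ≡ 428
523^8 ≡ 428^2 = 183184 ≡ 579
523^16 ≡ 579^2 = 335241 ≡ 362
523^32 ≡ 362^2 = 131044 ≡ 435
523^64 ≡ 435^2 = 189225 ≡ 430
523^128 ≡ 430^2 = 184900 ≡ 438
523^256 ≡ 438^2 = 191844 ≡ 573
403 = 256 + 128 + 16 + 2 + 1, so 523^403 ≡ 573·438·362·550·523 ≡ 504 (mod 619)
210·504 = 105840 ≡ 610 (mod 619)
610 ≡ 610 (mod 619), so the signature is genuine.

genuine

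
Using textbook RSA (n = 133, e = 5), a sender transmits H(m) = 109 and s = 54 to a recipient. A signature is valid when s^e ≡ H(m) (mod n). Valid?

no

s^2 ≡ 54^2 = 2916 ≡ 123
s^4 ≡ 123^2 = 15129 ≡ 100
5 = 4 + 1, so s^5 ≡ 100·54 ≡ 80 (mod 133)
The recovered value 80 does not match the digest 109.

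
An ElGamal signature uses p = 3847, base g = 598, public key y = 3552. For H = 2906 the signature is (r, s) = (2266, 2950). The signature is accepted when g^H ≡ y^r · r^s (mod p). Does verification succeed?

Left side g^H mod p:
Squares mod 3847: 598^1≡598, 598^2≡3680, 598^4≡960, 598^8≡2167, 598^16≡2549, 598^32≡3665, 598^64≡2348, 598^128≡353, 598^256≡1505, 598^512≡2989, 598^1024≡1387, 598^2048≡269
2906 = 2048 + 512 + 256 + 64 + 16 + 8 + 2, so 598^2906 ≡ 269·2989·1505·2348·2549·2167·3680 ≡ 2220 (mod 3847)
Right side y^r · r^s mod p:
Squares mod 3847: 3552^1≡3552, 3552^2≡2391, 3552^4≡239, 3552^8≡3263, 3552^16≡2520, 3552^32≡2850, 3552^64≡1483, 3552^128≡2652, 3552^256≡788, 3552^512≡1577, 3552^1024≡1767, 3552^2048≡2372
2266 = 2048 + 128 + 64 + 16 + 8 + 2, so 3552^2266 ≡ 2372·2652·1483·2520·3263·2391 ≡ 346 (mod 3847)
Squares mod 3847: 2266^1≡2266, 2266^2≡2858, 2266^4≡983, 2266^8≡692, 2266^16≡1836, 2266^32≡924, 2266^64≡3589, 2266^128≡1165, 2266^256≡3081, 2266^512≡2012, 2266^1024≡1100, 2266^2048≡2042
2950 = 2048 + 512 + 256 + 128 + 4 + 2, so 2266^2950 ≡ 2042·2012·3081·1165·983·2858 ≡ 718 (mod 3847)
346·718 = 248428 ≡ 2220 (mod 3847)
2220 ≡ 2220 (mod 3847), so the signature is genuine.

passes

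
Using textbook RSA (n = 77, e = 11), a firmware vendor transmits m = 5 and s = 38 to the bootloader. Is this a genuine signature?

s^2 ≡ 38^2 = 1444 ≡ 58
s^4 ≡ 58^2 = 3364 ≡ 53
s^8 ≡ 53^2 = 2809 ≡ 37
11 = 8 + 2 + 1, so s^11 ≡ 37·58·38 ≡ 5 (mod 77)
5 = m, so the signature checks out.

genuine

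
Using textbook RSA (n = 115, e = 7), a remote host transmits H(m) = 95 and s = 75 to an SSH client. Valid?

s^2 ≡ 75^2 = 5625 ≡ 105
s^4 ≡ 105^2 = 11025 ≡ 100
7 = 4 + 2 + 1, so s^7 ≡ 100·105·75 ≡ 95 (mod 115)
95 = H(m), so the signature checks out.

yes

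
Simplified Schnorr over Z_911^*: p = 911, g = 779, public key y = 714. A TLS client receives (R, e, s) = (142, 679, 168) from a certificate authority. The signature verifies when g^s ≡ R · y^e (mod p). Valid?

g^s mod p:
Squares mod 911: 779^1≡779, 779^2≡115, 779^4≡471, 779^8≡468, 779^16≡384, 779^32≡785, 779^64≡389, 779^128≡95
168 = 128 + 32 + 8, so 779^168 ≡ 95·785·468 ≡ 690 (mod 911)
R · y^e mod p:
Squares mod 911: 714^1≡714, 714^2≡547, 714^4≡401, 714^8≡465, 714^16≡318, 714^32≡3, 714^64≡9, 714^128≡81, 714^256≡184, 714^512≡149
679 = 512 + 128 + 32 + 4 + 2 + 1, so 714^679 ≡ 149·81·3·401·547·714 ≡ 365 (mod 911)
142·365 = 51830 ≡ 814 (mod 911)
690 ≠ 814; the check fails.

no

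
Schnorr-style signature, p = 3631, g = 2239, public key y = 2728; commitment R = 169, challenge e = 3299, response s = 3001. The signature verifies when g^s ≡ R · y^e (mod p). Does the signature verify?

does not verify

g^s mod p:
2239^2 = 5013121 ≡ 2341
2239^4 ≡ 2341^2 = 5480281 ≡ 1102
2239^8 ≡ 1102^2 = 1214404 ≡ 1650
2239^16 ≡ 1650^2 = 2722500 ≡ 2881
2239^32 ≡ 2881^2 = 8300161 ≡ 3326
2239^64 ≡ 3326^2 = 11062276 ≡ 2250
2239^128 ≡ 2250^2 = 5062500 ≡ 886
2239^256 ≡ 886^2 = 784996 ≡ 700
2239^512 ≡ 700^2 = 490000 ≡ 3446
2239^1024 ≡ 3446^2 = 11874916 ≡ 1546
2239^2048 ≡ 1546^2 = 2390116 ≡ 918
3001 = 2048 + 512 + 256 + 128 + 32 + 16 + 8 + 1, so 2239^3001 ≡ 918·3446·700·886·3326·2881·1650·2239 ≡ 2197 (mod 3631)
R · y^e mod p:
2728^2 = 7441984 ≡ 2065
2728^4 ≡ 2065^2 = 4264225 ≡ 1431
2728^8 ≡ 1431^2 = 2047761 ≡ 3508
2728^16 ≡ 3508^2 = 12306064 ≡ 605
2728^32 ≡ 605^2 = 366025 ≡ 2925
2728^64 ≡ 2925^2 = 8555625 ≡ 989
2728^128 ≡ 989^2 = 978121 ≡ 1382
2728^256 ≡ 1382^2 = 1909924 ≡ 18
2728^512 ≡ 18^2 = 324
2728^1024 ≡ 324^2 = 104976 ≡ 3308
2728^2048 ≡ 3308^2 = 10942864 ≡ 2661
3299 = 2048 + 1024 + 128 + 64 + 32 + 2 + 1, so 2728^3299 ≡ 2661·3308·1382·989·2925·2065·2728 ≡ 1067 (mod 3631)
169·1067 = 180323 ≡ 2404 (mod 3631)
2197 ≠ 2404; the check fails.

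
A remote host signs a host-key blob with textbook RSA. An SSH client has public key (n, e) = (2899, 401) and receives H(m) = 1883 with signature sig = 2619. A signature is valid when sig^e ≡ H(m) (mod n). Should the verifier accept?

Squares mod 2899: sig^1≡2619, sig^2≡127, sig^4≡1634, sig^8≡2876, sig^16≡529, sig^32≡1537, sig^64≡2583, sig^128≡1290, sig^256≡74
401 = 256 + 128 + 16 + 1, so sig^401 ≡ 74·1290·529·2619 ≡ 1016 (mod 2899)
The recovered value 1016 does not match the digest 1883.

reject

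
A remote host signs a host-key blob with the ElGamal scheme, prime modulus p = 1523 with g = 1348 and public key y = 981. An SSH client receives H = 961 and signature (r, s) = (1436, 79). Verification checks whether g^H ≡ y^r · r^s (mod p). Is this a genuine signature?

Left side g^H mod p:
1348^2 = 1817104 ≡ 165
1348^4 ≡ 165^2 = 27225 ≡ 1334
1348^8 ≡ 1334^2 = 1779556 ≡ 692
1348^16 ≡ 692^2 = 478864 ≡ 642
1348^32 ≡ 642^2 = 412164 ≡ 954
1348^64 ≡ 954^2 = 910116 ≡ 885
1348^128 ≡ 885^2 = 783225 ≡ 403
1348^256 ≡ 403^2 = 162409 ≡ 971
1348^512 ≡ 971^2 = 942841 ≡ 104
961 = 512 + 256 + 128 + 64 + 1, so 1348^961 ≡ 104·971·403·885·1348 ≡ 64 (mod 1523)
Right side y^r · r^s mod p:
981^2 = 962361 ≡ 1348
981^4 ≡ 1348^2 = 1817104 ≡ 165
981^8 ≡ 165^2 = 27225 ≡ 1334
981^16 ≡ 1334^2 = 1779556 ≡ 692
981^32 ≡ 692^2 = 478864 ≡ 642
981^64 ≡ 642^2 = 412164 ≡ 954
981^128 ≡ 954^2 = 910116 ≡ 885
981^256 ≡ 885^2 = 783225 ≡ 403
981^512 ≡ 403^2 = 162409 ≡ 971
981^1024 ≡ 971^2 = 942841 ≡ 104
1436 = 1024 + 256 + 128 + 16 + 8 + 4, so 981^1436 ≡ 104·403·885·692·1334·165 ≡ 787 (mod 1523)
1436^2 = 2062096 ≡ 1477
1436^4 ≡ 1477^2 = 2181529 ≡ 593
1436^8 ≡ 593^2 = 351649 ≡ 1359
1436^16 ≡ 1359^2 = 1846881 ≡ 1005
1436^32 ≡ 1005^2 = 1010025 ≡ 276
1436^64 ≡ 276^2 = 76176 ≡ 26
79 = 64 + 8 + 4 + 2 + 1, so 1436^79 ≡ 26·1359·593·1477·1436 ≡ 750 (mod 1523)
787·750 = 590250 ≡ 849 (mod 1523)
64 ≠ 849, so verification fails.

forged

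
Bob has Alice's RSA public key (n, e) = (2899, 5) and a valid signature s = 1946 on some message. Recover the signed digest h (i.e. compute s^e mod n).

1927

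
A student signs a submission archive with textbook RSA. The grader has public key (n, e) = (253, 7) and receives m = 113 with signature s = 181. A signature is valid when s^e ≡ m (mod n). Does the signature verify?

verifies

s^2 ≡ 181^2 = 32761 ≡ 124
s^4 ≡ 124^2 = 15376 ≡ 196
7 = 4 + 2 + 1, so s^7 ≡ 196·124·181 ≡ 113 (mod 253)
s^7 mod 253 = 113 matches m.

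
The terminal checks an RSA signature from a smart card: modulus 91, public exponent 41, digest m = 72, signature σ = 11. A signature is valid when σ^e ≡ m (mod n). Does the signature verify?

verifies

σ^41 mod 91 = 72
72 = m, so the signature checks out.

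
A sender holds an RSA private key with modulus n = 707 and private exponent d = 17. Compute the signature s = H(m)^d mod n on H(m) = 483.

(H(m))^17 mod 707 = 294

294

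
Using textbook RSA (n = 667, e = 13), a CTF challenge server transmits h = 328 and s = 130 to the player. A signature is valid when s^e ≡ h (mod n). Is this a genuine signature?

forged

s^2 ≡ 130^2 = 16900 ≡ 225
s^4 ≡ 225^2 = 50625 ≡ 600
s^8 ≡ 600^2 = 360000 ≡ 487
13 = 8 + 4 + 1, so s^13 ≡ 487·600·130 ≡ 350 (mod 667)
s^13 mod 667 = 350, but h = 328.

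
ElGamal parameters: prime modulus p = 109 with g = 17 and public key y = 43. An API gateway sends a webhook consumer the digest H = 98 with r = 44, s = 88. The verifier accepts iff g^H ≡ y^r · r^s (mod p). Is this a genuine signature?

forged

Left side g^H mod p:
17^2 = 289 ≡ 71
17^4 ≡ 71^2 = 5041 ≡ 27
17^8 ≡ 27^2 = 729 ≡ 75
17^16 ≡ 75^2 = 5625 ≡ 66
17^32 ≡ 66^2 = 4356 ≡ 105
17^64 ≡ 105^2 = 11025 ≡ 16
98 = 64 + 32 + 2, so 17^98 ≡ 16·105·71 ≡ 34 (mod 109)
Right side y^r · r^s mod p:
43^2 = 1849 ≡ 105
43^4 ≡ 105^2 = 11025 ≡ 16
43^8 ≡ 16^2 = 256 ≡ 38
43^16 ≡ 38^2 = 1444 ≡ 27
43^32 ≡ 27^2 = 729 ≡ 75
44 = 32 + 8 + 4, so 43^44 ≡ 75·38·16 ≡ 38 (mod 109)
44^2 = 1936 ≡ 83
44^4 ≡ 83^2 = 6889 ≡ 22
44^8 ≡ 22^2 = 484 ≡ 48
44^16 ≡ 48^2 = 2304 ≡ 15
44^32 ≡ 15^2 = 225 ≡ 7
44^64 ≡ 7^2 = 49
88 = 64 + 16 + 8, so 44^88 ≡ 49·15·48 ≡ 73 (mod 109)
38·73 = 2774 ≡ 49 (mod 109)
34 ≠ 49, so verification fails.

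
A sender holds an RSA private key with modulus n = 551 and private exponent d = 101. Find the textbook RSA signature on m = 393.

m^2 ≡ 393^2 = 154449 ≡ 169
m^4 ≡ 169^2 = 28561 ≡ 460
m^8 ≡ 460^2 = 211600 ≡ 16
m^16 ≡ 16^2 = 256
m^32 ≡ 256^2 = 65536 ≡ 518
m^64 ≡ 518^2 = 268324 ≡ 538
101 = 64 + 32 + 4 + 1, so m^101 ≡ 538·518·460·393 ≡ 268 (mod 551)

268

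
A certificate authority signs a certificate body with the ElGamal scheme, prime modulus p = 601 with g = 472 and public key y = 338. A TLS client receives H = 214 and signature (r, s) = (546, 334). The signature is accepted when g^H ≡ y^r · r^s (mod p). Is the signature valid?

Left side g^H mod p:
472^2 = 222784 ≡ 414
472^4 ≡ 414^2 = 171396 ≡ 111
472^8 ≡ 111^2 = 12321 ≡ 301
472^16 ≡ 301^2 = 90601 ≡ 451
472^32 ≡ 451^2 = 203401 ≡ 263
472^64 ≡ 263^2 = 69169 ≡ 54
472^128 ≡ 54^2 = 2916 ≡ 512
214 = 128 + 64 + 16 + 4 + 2, so 472^214 ≡ 512·54·451·111·414 ≡ 139 (mod 601)
Right side y^r · r^s mod p:
338^2 = 114244 ≡ 54
338^4 ≡ 54^2 = 2916 ≡ 512
338^8 ≡ 512^2 = 262144 ≡ 108
338^16 ≡ 108^2 = 11664 ≡ 245
338^32 ≡ 245^2 = 60025 ≡ 526
338^64 ≡ 526^2 = 276676 ≡ 216
338^128 ≡ 216^2 = 46656 ≡ 379
338^256 ≡ 379^2 = 143641 ≡ 2
338^512 ≡ 2^2 = 4
546 = 512 + 32 + 2, so 338^546 ≡ 4·526·54 ≡ 27 (mod 601)
546^2 = 298116 ≡ 20
546^4 ≡ 20^2 = 400
546^8 ≡ 400^2 = 160000 ≡ 134
546^16 ≡ 134^2 = 17956 ≡ 527
546^32 ≡ 527^2 = 277729 ≡ 67
546^64 ≡ 67^2 = 4489 ≡ 282
546^128 ≡ 282^2 = 79524 ≡ 192
546^256 ≡ 192^2 = 36864 ≡ 203
334 = 256 + 64 + 8 + 4 + 2, so 546^334 ≡ 203·282·134·400·20 ≡ 463 (mod 601)
27·463 = 12501 ≡ 481 (mod 601)
139 ≠ 481, so verification fails.

invalid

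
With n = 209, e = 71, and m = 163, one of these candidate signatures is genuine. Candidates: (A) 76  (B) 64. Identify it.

B

Candidate A: 76^2 = 5776 ≡ 133; 76^4 ≡ 133^2 = 17689 ≡ 133; 76^8 ≡ 133^2 = 17689 ≡ 133; 76^16 ≡ 133^2 = 17689 ≡ 133; 76^32 ≡ 133^2 = 17689 ≡ 133; 76^64 ≡ 133^2 = 17689 ≡ 133; 71 = 64 + 4 + 2 + 1, so 76^71 ≡ 133·133·133·76 ≡ 76 (mod 209)
Candidate B: 64^2 = 4096 ≡ 125; 64^4 ≡ 125^2 = 15625 ≡ 159; 64^8 ≡ 159^2 = 25281 ≡ 201; 64^16 ≡ 201^2 = 40401 ≡ 64; 64^32 ≡ 64^2 = 4096 ≡ 125; 64^64 ≡ 125^2 = 15625 ≡ 159; 71 = 64 + 4 + 2 + 1, so 64^71 ≡ 159·159·125·64 ≡ 163 (mod 209)
  → matches m = 163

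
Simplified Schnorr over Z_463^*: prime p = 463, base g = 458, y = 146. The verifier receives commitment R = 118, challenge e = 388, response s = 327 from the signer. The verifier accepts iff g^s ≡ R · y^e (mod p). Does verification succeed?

passes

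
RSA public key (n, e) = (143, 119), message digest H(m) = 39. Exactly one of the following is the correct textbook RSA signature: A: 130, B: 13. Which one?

B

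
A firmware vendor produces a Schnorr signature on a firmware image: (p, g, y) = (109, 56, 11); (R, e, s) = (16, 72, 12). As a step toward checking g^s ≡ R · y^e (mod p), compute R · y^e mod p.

27

11^2 = 121 ≡ 12
11^4 ≡ 12^2 = 144 ≡ 35
11^8 ≡ 35^2 = 1225 ≡ 26
11^16 ≡ 26^2 = 676 ≡ 22
11^32 ≡ 22^2 = 484 ≡ 48
11^64 ≡ 48^2 = 2304 ≡ 15
72 = 64 + 8, so 11^72 ≡ 15·26 ≡ 63 (mod 109)
R · y^e ≡ 16·63 = 1008 ≡ 27 (mod 109)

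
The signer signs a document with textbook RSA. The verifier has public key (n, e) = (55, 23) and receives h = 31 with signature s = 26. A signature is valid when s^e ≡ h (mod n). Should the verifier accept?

accept

s^2 ≡ 26^2 = 676 ≡ 16
s^4 ≡ 16^2 = 256 ≡ 36
s^8 ≡ 36^2 = 1296 ≡ 31
s^16 ≡ 31^2 = 961 ≡ 26
23 = 16 + 4 + 2 + 1, so s^23 ≡ 26·36·16·26 ≡ 31 (mod 55)
31 = h, so the signature checks out.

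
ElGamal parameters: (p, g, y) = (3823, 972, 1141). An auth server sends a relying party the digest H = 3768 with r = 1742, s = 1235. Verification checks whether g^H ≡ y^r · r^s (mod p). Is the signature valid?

Left side g^H mod p:
Squares mod 3823: 972^1≡972, 972^2≡503, 972^4≡691, 972^8≡3429, 972^16≡2316, 972^32≡187, 972^64≡562, 972^128≡2358, 972^256≡1522, 972^512≡3569, 972^1024≡3348, 972^2048≡68
3768 = 2048 + 1024 + 512 + 128 + 32 + 16 + 8, so 972^3768 ≡ 68·3348·3569·2358·187·2316·3429 ≡ 1933 (mod 3823)
Right side y^r · r^s mod p:
Squares mod 3823: 1141^1≡1141, 1141^2≡2061, 1141^4≡368, 1141^8≡1619, 1141^16≡2406, 1141^32≡814, 1141^64≡1217, 1141^128≡1588, 1141^256≡2387, 1141^512≡1499, 1141^1024≡2900
1742 = 1024 + 512 + 128 + 64 + 8 + 4 + 2, so 1141^1742 ≡ 2900·1499·1588·1217·1619·368·2061 ≡ 976 (mod 3823)
Squares mod 3823: 1742^1≡1742, 1742^2≡2925, 1742^4≡3574, 1742^8≡833, 1742^16≡1926, 1742^32≡1166, 1742^64≡2391, 1742^128≡1496, 1742^256≡1561, 1742^512≡1470, 1742^1024≡905
1235 = 1024 + 128 + 64 + 16 + 2 + 1, so 1742^1235 ≡ 905·1496·2391·1926·2925·1742 ≡ 3491 (mod 3823)
976·3491 = 3407216 ≡ 923 (mod 3823)
1933 ≠ 923, so verification fails.

invalid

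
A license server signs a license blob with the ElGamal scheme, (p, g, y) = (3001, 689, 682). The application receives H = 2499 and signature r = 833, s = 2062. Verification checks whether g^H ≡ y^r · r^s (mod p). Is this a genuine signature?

genuine

Left side g^H mod p:
689^2 = 474721 ≡ 563
689^4 ≡ 563^2 = 316969 ≡ 1864
689^8 ≡ 1864^2 = 3474496 ≡ 2339
689^16 ≡ 2339^2 = 5470921 ≡ 98
689^32 ≡ 98^2 = 9604 ≡ 601
689^64 ≡ 601^2 = 361201 ≡ 1081
689^128 ≡ 1081^2 = 1168561 ≡ 1172
689^256 ≡ 1172^2 = 1373584 ≡ 2127
689^512 ≡ 2127^2 = 4524129 ≡ 1622
689^1024 ≡ 1622^2 = 2630884 ≡ 2008
689^2048 ≡ 2008^2 = 4032064 ≡ 1721
2499 = 2048 + 256 + 128 + 64 + 2 + 1, so 689^2499 ≡ 1721·2127·1172·1081·563·689 ≡ 2998 (mod 3001)
Right side y^r · r^s mod p:
682^2 = 465124 ≡ 2970
682^4 ≡ 2970^2 = 8820900 ≡ 961
682^8 ≡ 961^2 = 923521 ≡ 2214
682^16 ≡ 2214^2 = 4901796 ≡ 1163
682^32 ≡ 1163^2 = 1352569 ≡ 2119
682^64 ≡ 2119^2 = 4490161 ≡ 665
682^128 ≡ 665^2 = 442225 ≡ 1078
682^256 ≡ 1078^2 = 1162084 ≡ 697
682^512 ≡ 697^2 = 485809 ≡ 2648
833 = 512 + 256 + 64 + 1, so 682^833 ≡ 2648·697·665·682 ≡ 534 (mod 3001)
833^2 = 693889 ≡ 658
833^4 ≡ 658^2 = 432964 ≡ 820
833^8 ≡ 820^2 = 672400 ≡ 176
833^16 ≡ 176^2 = 30976 ≡ 966
833^32 ≡ 966^2 = 933156 ≡ 2846
833^64 ≡ 2846^2 = 8099716 ≡ 17
833^128 ≡ 17^2 = 289
833^256 ≡ 289^2 = 83521 ≡ 2494
833^512 ≡ 2494^2 = 6220036 ≡ 1964
833^1024 ≡ 1964^2 = 3857296 ≡ 1011
833^2048 ≡ 1011^2 = 1022121 ≡ 1781
2062 = 2048 + 8 + 4 + 2, so 833^2062 ≡ 1781·176·820·658 ≡ 2040 (mod 3001)
534·2040 = 1089360 ≡ 2998 (mod 3001)
2998 ≡ 2998 (mod 3001), so the signature is genuine.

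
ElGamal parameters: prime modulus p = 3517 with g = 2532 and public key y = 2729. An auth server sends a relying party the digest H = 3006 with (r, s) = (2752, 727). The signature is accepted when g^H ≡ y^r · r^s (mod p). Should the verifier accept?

reject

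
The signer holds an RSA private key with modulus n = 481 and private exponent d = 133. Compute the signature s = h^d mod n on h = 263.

289

h^2 ≡ 263^2 = 69169 ≡ 386
h^4 ≡ 386^2 = 148996 ≡ 367
h^8 ≡ 367^2 = 134689 ≡ 9
h^16 ≡ 9^2 = 81
h^32 ≡ 81^2 = 6561 ≡ 308
h^64 ≡ 308^2 = 94864 ≡ 107
h^128 ≡ 107^2 = 11449 ≡ 386
133 = 128 + 4 + 1, so h^133 ≡ 386·367·263 ≡ 289 (mod 481)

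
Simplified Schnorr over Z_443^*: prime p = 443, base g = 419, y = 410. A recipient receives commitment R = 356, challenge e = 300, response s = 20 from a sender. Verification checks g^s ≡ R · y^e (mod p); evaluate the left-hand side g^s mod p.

167

419^2 = 175561 ≡ 133
419^4 ≡ 133^2 = 17689 ≡ 412
419^8 ≡ 412^2 = 169744 ≡ 75
419^16 ≡ 75^2 = 5625 ≡ 309
20 = 16 + 4, so 419^20 ≡ 309·412 ≡ 167 (mod 443)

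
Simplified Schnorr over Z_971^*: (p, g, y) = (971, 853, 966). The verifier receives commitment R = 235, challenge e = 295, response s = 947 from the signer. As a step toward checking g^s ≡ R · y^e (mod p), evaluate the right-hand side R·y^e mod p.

966^295 mod 971 = 157
R · y^e ≡ 235·157 = 36895 ≡ 968 (mod 971)

968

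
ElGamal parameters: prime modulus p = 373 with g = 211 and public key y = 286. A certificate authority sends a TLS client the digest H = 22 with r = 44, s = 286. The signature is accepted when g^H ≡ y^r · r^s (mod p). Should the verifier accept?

reject

Left side g^H mod p:
211^2 = 44521 ≡ 134
211^4 ≡ 134^2 = 17956 ≡ 52
211^8 ≡ 52^2 = 2704 ≡ 93
211^16 ≡ 93^2 = 8649 ≡ 70
22 = 16 + 4 + 2, so 211^22 ≡ 70·52·134 ≡ 249 (mod 373)
Right side y^r · r^s mod p:
286^2 = 81796 ≡ 109
286^4 ≡ 109^2 = 11881 ≡ 318
286^8 ≡ 318^2 = 101124 ≡ 41
286^16 ≡ 41^2 = 1681 ≡ 189
286^32 ≡ 189^2 = 35721 ≡ 286
44 = 32 + 8 + 4, so 286^44 ≡ 286·41·318 ≡ 360 (mod 373)
44^2 = 1936 ≡ 71
44^4 ≡ 71^2 = 5041 ≡ 192
44^8 ≡ 192^2 = 36864 ≡ 310
44^16 ≡ 310^2 = 96100 ≡ 239
44^32 ≡ 239^2 = 57121 ≡ 52
44^64 ≡ 52^2 = 2704 ≡ 93
44^128 ≡ 93^2 = 8649 ≡ 70
44^256 ≡ 70^2 = 4900 ≡ 51
286 = 256 + 16 + 8 + 4 + 2, so 44^286 ≡ 51·239·310·192·71 ≡ 258 (mod 373)
360·258 = 92880 ≡ 3 (mod 373)
249 ≠ 3, so verification fails.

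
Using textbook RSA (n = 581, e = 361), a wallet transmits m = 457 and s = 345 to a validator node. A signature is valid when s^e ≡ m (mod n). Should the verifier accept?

accept

Squares mod 581: s^1≡345, s^2≡501, s^4≡9, s^8≡81, s^16≡170, s^32≡431, s^64≡422, s^128≡298, s^256≡492
361 = 256 + 64 + 32 + 8 + 1, so s^361 ≡ 492·422·431·81·345 ≡ 457 (mod 581)
Since 457 equals the digest 457, verification succeeds.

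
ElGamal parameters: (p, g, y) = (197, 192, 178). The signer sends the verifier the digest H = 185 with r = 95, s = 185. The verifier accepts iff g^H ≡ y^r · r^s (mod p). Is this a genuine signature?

Left side g^H mod p:
Squares mod 197: 192^1≡192, 192^2≡25, 192^4≡34, 192^8≡171, 192^16≡85, 192^32≡133, 192^64≡156, 192^128≡105
185 = 128 + 32 + 16 + 8 + 1, so 192^185 ≡ 105·133·85·171·192 ≡ 195 (mod 197)
Right side y^r · r^s mod p:
Squares mod 197: 178^1≡178, 178^2≡164, 178^4≡104, 178^8≡178, 178^16≡164, 178^32≡104, 178^64≡178
95 = 64 + 16 + 8 + 4 + 2 + 1, so 178^95 ≡ 178·164·178·104·164·178 ≡ 104 (mod 197)
Squares mod 197: 95^1≡95, 95^2≡160, 95^4≡187, 95^8≡100, 95^16≡150, 95^32≡42, 95^64≡188, 95^128≡81
185 = 128 + 32 + 16 + 8 + 1, so 95^185 ≡ 81·42·150·100·95 ≡ 125 (mod 197)
104·125 = 13000 ≡ 195 (mod 197)
195 ≡ 195 (mod 197), so the signature is genuine.

genuine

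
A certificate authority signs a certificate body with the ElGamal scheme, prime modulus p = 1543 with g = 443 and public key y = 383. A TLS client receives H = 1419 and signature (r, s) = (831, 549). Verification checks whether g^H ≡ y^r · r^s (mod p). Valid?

Left side g^H mod p:
Squares mod 1543: 443^1≡443, 443^2≡288, 443^4≡1165, 443^8≡928, 443^16≡190, 443^32≡611, 443^64≡1458, 443^128≡1053, 443^256≡935, 443^512≡887, 443^1024≡1382
1419 = 1024 + 256 + 128 + 8 + 2 + 1, so 443^1419 ≡ 1382·935·1053·928·288·443 ≡ 474 (mod 1543)
Right side y^r · r^s mod p:
Squares mod 1543: 383^1≡383, 383^2≡104, 383^4≡15, 383^8≡225, 383^16≡1249, 383^32≡28, 383^64≡784, 383^128≡542, 383^256≡594, 383^512≡1032
831 = 512 + 256 + 32 + 16 + 8 + 4 + 2 + 1, so 383^831 ≡ 1032·594·28·1249·225·15·104·383 ≡ 258 (mod 1543)
Squares mod 1543: 831^1≡831, 831^2≡840, 831^4≡449, 831^8≡1011, 831^16≡655, 831^32≡71, 831^64≡412, 831^128≡14, 831^256≡196, 831^512≡1384
549 = 512 + 32 + 4 + 1, so 831^549 ≡ 1384·71·449·831 ≡ 1186 (mod 1543)
258·1186 = 305988 ≡ 474 (mod 1543)
474 ≡ 474 (mod 1543), so the signature is genuine.

yes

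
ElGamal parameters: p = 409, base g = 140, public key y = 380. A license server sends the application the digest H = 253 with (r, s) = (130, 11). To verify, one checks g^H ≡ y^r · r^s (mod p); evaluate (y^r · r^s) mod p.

181

380^2 = 144400 ≡ 23
380^4 ≡ 23^2 = 529 ≡ 120
380^8 ≡ 120^2 = 14400 ≡ 85
380^16 ≡ 85^2 = 7225 ≡ 272
380^32 ≡ 272^2 = 73984 ≡ 364
380^64 ≡ 364^2 = 132496 ≡ 389
380^128 ≡ 389^2 = 151321 ≡ 400
130 = 128 + 2, so 380^130 ≡ 400·23 ≡ 202 (mod 409)
130^2 = 16900 ≡ 131
130^4 ≡ 131^2 = 17161 ≡ 392
130^8 ≡ 392^2 = 153664 ≡ 289
11 = 8 + 2 + 1, so 130^11 ≡ 289·131·130 ≡ 173 (mod 409)
y^r · r^s ≡ 202·173 = 34946 ≡ 181 (mod 409)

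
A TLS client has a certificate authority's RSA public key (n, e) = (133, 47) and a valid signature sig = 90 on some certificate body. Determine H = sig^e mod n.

Squares mod 133: sig^1≡90, sig^2≡120, sig^4≡36, sig^8≡99, sig^16≡92, sig^32≡85
47 = 32 + 8 + 4 + 2 + 1, so sig^47 ≡ 85·99·36·120·90 ≡ 13 (mod 133)

13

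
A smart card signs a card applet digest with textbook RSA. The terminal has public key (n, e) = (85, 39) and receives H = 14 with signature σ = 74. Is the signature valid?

valid

σ^2 ≡ 74^2 = 5476 ≡ 36
σ^4 ≡ 36^2 = 1296 ≡ 21
σ^8 ≡ 21^2 = 441 ≡ 16
σ^16 ≡ 16^2 = 256 ≡ 1
σ^32 ≡ 1^2 = 1
39 = 32 + 4 + 2 + 1, so σ^39 ≡ 1·21·36·74 ≡ 14 (mod 85)
Since 14 equals the digest 14, verification succeeds.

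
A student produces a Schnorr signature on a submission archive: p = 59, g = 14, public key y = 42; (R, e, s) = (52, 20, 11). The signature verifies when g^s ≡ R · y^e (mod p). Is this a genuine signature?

genuine

g^s mod p:
14^2 = 196 ≡ 19
14^4 ≡ 19^2 = 361 ≡ 7
14^8 ≡ 7^2 = 49
11 = 8 + 2 + 1, so 14^11 ≡ 49·19·14 ≡ 54 (mod 59)
R · y^e mod p:
42^2 = 1764 ≡ 53
42^4 ≡ 53^2 = 2809 ≡ 36
42^8 ≡ 36^2 = 1296 ≡ 57
42^16 ≡ 57^2 = 3249 ≡ 4
20 = 16 + 4, so 42^20 ≡ 4·36 ≡ 26 (mod 59)
52·26 = 1352 ≡ 54 (mod 59)
54 ≡ 54 (mod 59); signature holds.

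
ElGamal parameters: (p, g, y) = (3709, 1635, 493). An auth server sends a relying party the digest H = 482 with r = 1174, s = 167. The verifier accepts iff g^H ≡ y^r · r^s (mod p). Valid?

no

Left side g^H mod p:
Squares mod 3709: 1635^1≡1635, 1635^2≡2745, 1635^4≡2046, 1635^8≡2364, 1635^16≡2742, 1635^32≡421, 1635^64≡2918, 1635^128≡2569, 1635^256≡1450
482 = 256 + 128 + 64 + 32 + 2, so 1635^482 ≡ 1450·2569·2918·421·2745 ≡ 2068 (mod 3709)
Right side y^r · r^s mod p:
Squares mod 3709: 493^1≡493, 493^2≡1964, 493^4≡3645, 493^8≡387, 493^16≡1409, 493^32≡966, 493^64≡2197, 493^128≡1400, 493^256≡1648, 493^512≡916, 493^1024≡822
1174 = 1024 + 128 + 16 + 4 + 2, so 493^1174 ≡ 822·1400·1409·3645·1964 ≡ 401 (mod 3709)
Squares mod 3709: 1174^1≡1174, 1174^2≡2237, 1174^4≡728, 1174^8≡3306, 1174^16≡2922, 1174^32≡3675, 1174^64≡1156, 1174^128≡1096
167 = 128 + 32 + 4 + 2 + 1, so 1174^167 ≡ 1096·3675·728·2237·1174 ≡ 1513 (mod 3709)
401·1513 = 606713 ≡ 2146 (mod 3709)
2068 ≠ 2146, so verification fails.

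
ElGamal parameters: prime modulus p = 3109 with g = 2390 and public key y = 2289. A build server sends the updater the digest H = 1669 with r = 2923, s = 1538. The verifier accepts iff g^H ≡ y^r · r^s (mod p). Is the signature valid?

Left side g^H mod p:
Squares mod 3109: 2390^1≡2390, 2390^2≡867, 2390^4≡2420, 2390^8≡2153, 2390^16≡2999, 2390^32≡2773, 2390^64≡972, 2390^128≡2757, 2390^256≡2653, 2390^512≡2742, 2390^1024≡1002
1669 = 1024 + 512 + 128 + 4 + 1, so 2390^1669 ≡ 1002·2742·2757·2420·2390 ≡ 681 (mod 3109)
Right side y^r · r^s mod p:
Squares mod 3109: 2289^1≡2289, 2289^2≡856, 2289^4≡2121, 2289^8≡3027, 2289^16≡506, 2289^32≡1098, 2289^64≡2421, 2289^128≡776, 2289^256≡2139, 2289^512≡1982, 2289^1024≡1657, 2289^2048≡402
2923 = 2048 + 512 + 256 + 64 + 32 + 8 + 2 + 1, so 2289^2923 ≡ 402·1982·2139·2421·1098·3027·856·2289 ≡ 727 (mod 3109)
Squares mod 3109: 2923^1≡2923, 2923^2≡397, 2923^4≡2159, 2923^8≡890, 2923^16≡2414, 2923^32≡1130, 2923^64≡2210, 2923^128≡2970, 2923^256≡667, 2923^512≡302, 2923^1024≡1043
1538 = 1024 + 512 + 2, so 2923^1538 ≡ 1043·302·397 ≡ 2353 (mod 3109)
727·2353 = 1710631 ≡ 681 (mod 3109)
681 ≡ 681 (mod 3109), so the signature is genuine.

valid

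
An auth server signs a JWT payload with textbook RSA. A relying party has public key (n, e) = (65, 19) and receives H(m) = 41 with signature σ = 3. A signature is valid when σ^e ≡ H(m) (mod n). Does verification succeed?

σ^19 mod 65 = 42
The recovered value 42 does not match the digest 41.

fails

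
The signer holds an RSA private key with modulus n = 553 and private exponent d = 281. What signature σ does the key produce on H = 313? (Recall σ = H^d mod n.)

Squares mod 553: H^1≡313, H^2≡88, H^4≡2, H^8≡4, H^16≡16, H^32≡256, H^64≡282, H^128≡445, H^256≡51
281 = 256 + 16 + 8 + 1, so H^281 ≡ 51·16·4·313 ≡ 241 (mod 553)

241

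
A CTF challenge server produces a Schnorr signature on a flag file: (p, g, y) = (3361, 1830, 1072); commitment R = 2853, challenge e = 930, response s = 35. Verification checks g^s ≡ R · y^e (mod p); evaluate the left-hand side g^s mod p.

3070

1830^2 = 3348900 ≡ 1344
1830^4 ≡ 1344^2 = 1806336 ≡ 1479
1830^8 ≡ 1479^2 = 2187441 ≡ 2791
1830^16 ≡ 2791^2 = 7789681 ≡ 2244
1830^32 ≡ 2244^2 = 5035536 ≡ 758
35 = 32 + 2 + 1, so 1830^35 ≡ 758·1344·1830 ≡ 3070 (mod 3361)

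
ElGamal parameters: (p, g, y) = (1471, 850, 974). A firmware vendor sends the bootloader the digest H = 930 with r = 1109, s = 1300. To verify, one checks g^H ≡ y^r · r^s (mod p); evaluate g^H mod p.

237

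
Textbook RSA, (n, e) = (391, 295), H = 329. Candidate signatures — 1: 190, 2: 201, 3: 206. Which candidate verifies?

2

Candidate 1: 190^295 mod 391 = 62
Candidate 2: 201^295 mod 391 = 329
  → matches H = 329
Candidate 3: 206^295 mod 391 = 298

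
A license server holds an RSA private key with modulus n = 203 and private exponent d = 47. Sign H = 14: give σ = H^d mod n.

H^2 ≡ 14^2 = 196
H^4 ≡ 196^2 = 38416 ≡ 49
H^8 ≡ 49^2 = 2401 ≡ 168
H^16 ≡ 168^2 = 28224 ≡ 7
H^32 ≡ 7^2 = 49
47 = 32 + 8 + 4 + 2 + 1, so H^47 ≡ 49·168·49·196·14 ≡ 126 (mod 203)

126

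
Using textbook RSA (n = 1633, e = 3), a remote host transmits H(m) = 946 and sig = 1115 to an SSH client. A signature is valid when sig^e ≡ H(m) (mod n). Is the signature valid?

invalid

sig^2 ≡ 1115^2 = 1243225 ≡ 512
3 = 2 + 1, so sig^3 ≡ 512·1115 ≡ 963 (mod 1633)
963 ≠ 946, so verification fails.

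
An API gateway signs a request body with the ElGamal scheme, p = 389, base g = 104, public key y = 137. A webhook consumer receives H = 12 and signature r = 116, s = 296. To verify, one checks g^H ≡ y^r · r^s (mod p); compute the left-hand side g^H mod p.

104^2 = 10816 ≡ 313
104^4 ≡ 313^2 = 97969 ≡ 330
104^8 ≡ 330^2 = 108900 ≡ 369
12 = 8 + 4, so 104^12 ≡ 369·330 ≡ 13 (mod 389)

13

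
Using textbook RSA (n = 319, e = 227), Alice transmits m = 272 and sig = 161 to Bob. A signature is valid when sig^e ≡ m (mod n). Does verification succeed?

fails

sig^2 ≡ 161^2 = 25921 ≡ 82
sig^4 ≡ 82^2 = 6724 ≡ 25
sig^8 ≡ 25^2 = 625 ≡ 306
sig^16 ≡ 306^2 = 93636 ≡ 169
sig^32 ≡ 169^2 = 28561 ≡ 170
sig^64 ≡ 170^2 = 28900 ≡ 190
sig^128 ≡ 190^2 = 36100 ≡ 53
227 = 128 + 64 + 32 + 2 + 1, so sig^227 ≡ 53·190·170·82·161 ≡ 94 (mod 319)
The recovered value 94 does not match the digest 272.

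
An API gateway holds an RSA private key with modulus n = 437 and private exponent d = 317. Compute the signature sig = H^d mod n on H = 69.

46

H^2 ≡ 69^2 = 4761 ≡ 391
H^4 ≡ 391^2 = 152881 ≡ 368
H^8 ≡ 368^2 = 135424 ≡ 391
H^16 ≡ 391^2 = 152881 ≡ 368
H^32 ≡ 368^2 = 135424 ≡ 391
H^64 ≡ 391^2 = 152881 ≡ 368
H^128 ≡ 368^2 = 135424 ≡ 391
H^256 ≡ 391^2 = 152881 ≡ 368
317 = 256 + 32 + 16 + 8 + 4 + 1, so H^317 ≡ 368·391·368·391·368·69 ≡ 46 (mod 437)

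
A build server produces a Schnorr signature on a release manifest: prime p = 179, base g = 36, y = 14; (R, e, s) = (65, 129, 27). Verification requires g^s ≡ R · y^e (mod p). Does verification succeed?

passes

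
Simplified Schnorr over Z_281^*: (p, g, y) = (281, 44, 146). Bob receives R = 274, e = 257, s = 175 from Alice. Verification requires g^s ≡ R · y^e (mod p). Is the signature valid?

valid

g^s mod p:
44^175 mod 281 = 60
R · y^e mod p:
146^257 mod 281 = 152
274·152 = 41648 ≡ 60 (mod 281)
60 ≡ 60 (mod 281); signature holds.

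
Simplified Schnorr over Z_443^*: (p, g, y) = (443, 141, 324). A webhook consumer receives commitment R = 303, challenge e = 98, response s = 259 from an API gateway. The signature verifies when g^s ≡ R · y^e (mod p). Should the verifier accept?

g^s mod p:
141^2 = 19881 ≡ 389
141^4 ≡ 389^2 = 151321 ≡ 258
141^8 ≡ 258^2 = 66564 ≡ 114
141^16 ≡ 114^2 = 12996 ≡ 149
141^32 ≡ 149^2 = 22201 ≡ 51
141^64 ≡ 51^2 = 2601 ≡ 386
141^128 ≡ 386^2 = 148996 ≡ 148
141^256 ≡ 148^2 = 21904 ≡ 197
259 = 256 + 2 + 1, so 141^259 ≡ 197·389·141 ≡ 40 (mod 443)
R · y^e mod p:
324^2 = 104976 ≡ 428
324^4 ≡ 428^2 = 183184 ≡ 225
324^8 ≡ 225^2 = 50625 ≡ 123
324^16 ≡ 123^2 = 15129 ≡ 67
324^32 ≡ 67^2 = 4489 ≡ 59
324^64 ≡ 59^2 = 3481 ≡ 380
98 = 64 + 32 + 2, so 324^98 ≡ 380·59·428 ≡ 380 (mod 443)
303·380 = 115140 ≡ 403 (mod 443)
40 ≠ 403; the check fails.

reject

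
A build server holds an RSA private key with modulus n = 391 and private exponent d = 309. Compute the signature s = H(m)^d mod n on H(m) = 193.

Squares mod 391: (H(m))^1≡193, (H(m))^2≡104, (H(m))^4≡259, (H(m))^8≡220, (H(m))^16≡307, (H(m))^32≡18, (H(m))^64≡324, (H(m))^128≡188, (H(m))^256≡154
309 = 256 + 32 + 16 + 4 + 1, so (H(m))^309 ≡ 154·18·307·259·193 ≡ 262 (mod 391)

262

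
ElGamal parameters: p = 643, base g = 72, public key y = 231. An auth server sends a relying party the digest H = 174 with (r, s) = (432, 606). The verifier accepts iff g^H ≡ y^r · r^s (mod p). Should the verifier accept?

reject

Left side g^H mod p:
72^2 = 5184 ≡ 40
72^4 ≡ 40^2 = 1600 ≡ 314
72^8 ≡ 314^2 = 98596 ≡ 217
72^16 ≡ 217^2 = 47089 ≡ 150
72^32 ≡ 150^2 = 22500 ≡ 638
72^64 ≡ 638^2 = 407044 ≡ 25
72^128 ≡ 25^2 = 625
174 = 128 + 32 + 8 + 4 + 2, so 72^174 ≡ 625·638·217·314·40 ≡ 16 (mod 643)
Right side y^r · r^s mod p:
231^2 = 53361 ≡ 635
231^4 ≡ 635^2 = 403225 ≡ 64
231^8 ≡ 64^2 = 4096 ≡ 238
231^16 ≡ 238^2 = 56644 ≡ 60
231^32 ≡ 60^2 = 3600 ≡ 385
231^64 ≡ 385^2 = 148225 ≡ 335
231^128 ≡ 335^2 = 112225 ≡ 343
231^256 ≡ 343^2 = 117649 ≡ 623
432 = 256 + 128 + 32 + 16, so 231^432 ≡ 623·343·385·60 ≡ 64 (mod 643)
432^2 = 186624 ≡ 154
432^4 ≡ 154^2 = 23716 ≡ 568
432^8 ≡ 568^2 = 322624 ≡ 481
432^16 ≡ 481^2 = 231361 ≡ 524
432^32 ≡ 524^2 = 274576 ≡ 15
432^64 ≡ 15^2 = 225
432^128 ≡ 225^2 = 50625 ≡ 471
432^256 ≡ 471^2 = 221841 ≡ 6
432^512 ≡ 6^2 = 36
606 = 512 + 64 + 16 + 8 + 4 + 2, so 432^606 ≡ 36·225·524·481·568·154 ≡ 4 (mod 643)
64·4 = 256 ≡ 256 (mod 643)
16 ≠ 256, so verification fails.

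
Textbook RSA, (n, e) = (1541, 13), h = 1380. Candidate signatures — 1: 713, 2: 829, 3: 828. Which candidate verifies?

3

Candidate 1: Squares mod 1541: 713^1≡713, 713^2≡1380, 713^4≡1265, 713^8≡667; 13 = 8 + 4 + 1, so 713^13 ≡ 667·1265·713 ≡ 161 (mod 1541)
Candidate 2: Squares mod 1541: 829^1≡829, 829^2≡1496, 829^4≡484, 829^8≡24; 13 = 8 + 4 + 1, so 829^13 ≡ 24·484·829 ≡ 1496 (mod 1541)
Candidate 3: Squares mod 1541: 828^1≡828, 828^2≡1380, 828^4≡1265, 828^8≡667; 13 = 8 + 4 + 1, so 828^13 ≡ 667·1265·828 ≡ 1380 (mod 1541)
  → matches h = 1380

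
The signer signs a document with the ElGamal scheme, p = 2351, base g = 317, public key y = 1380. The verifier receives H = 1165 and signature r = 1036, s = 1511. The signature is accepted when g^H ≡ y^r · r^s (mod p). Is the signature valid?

Left side g^H mod p:
Squares mod 2351: 317^1≡317, 317^2≡1747, 317^4≡411, 317^8≡2000, 317^16≡949, 317^32≡168, 317^64≡12, 317^128≡144, 317^256≡1928, 317^512≡253, 317^1024≡532
1165 = 1024 + 128 + 8 + 4 + 1, so 317^1165 ≡ 532·144·2000·411·317 ≡ 1255 (mod 2351)
Right side y^r · r^s mod p:
Squares mod 2351: 1380^1≡1380, 1380^2≡90, 1380^4≡1047, 1380^8≡643, 1380^16≡2024, 1380^32≡1134, 1380^64≡2310, 1380^128≡1681, 1380^256≡2210, 1380^512≡1073, 1380^1024≡1690
1036 = 1024 + 8 + 4, so 1380^1036 ≡ 1690·643·1047 ≡ 550 (mod 2351)
Squares mod 2351: 1036^1≡1036, 1036^2≡1240, 1036^4≡46, 1036^8≡2116, 1036^16≡1152, 1036^32≡1140, 1036^64≡1848, 1036^128≡1452, 1036^256≡1808, 1036^512≡974, 1036^1024≡1223
1511 = 1024 + 256 + 128 + 64 + 32 + 4 + 2 + 1, so 1036^1511 ≡ 1223·1808·1452·1848·1140·46·1240·1036 ≡ 1477 (mod 2351)
550·1477 = 812350 ≡ 1255 (mod 2351)
1255 ≡ 1255 (mod 2351), so the signature is genuine.

valid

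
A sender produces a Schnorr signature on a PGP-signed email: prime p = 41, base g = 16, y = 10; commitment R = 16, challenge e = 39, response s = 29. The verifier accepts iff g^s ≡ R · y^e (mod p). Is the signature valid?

valid

g^s mod p:
16^29 mod 41 = 18
R · y^e mod p:
10^39 mod 41 = 37
16·37 = 592 ≡ 18 (mod 41)
18 ≡ 18 (mod 41); signature holds.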